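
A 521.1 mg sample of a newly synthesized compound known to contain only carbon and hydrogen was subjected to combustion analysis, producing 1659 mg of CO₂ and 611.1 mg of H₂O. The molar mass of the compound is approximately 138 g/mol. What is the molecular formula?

C10H18

mol C = 1.659 g CO₂ ÷ 44.009 g/mol = 0.037697 mol
mol H = 2 × 0.6111 g H₂O ÷ 18.015 g/mol = 0.067843 mol
Divide by the smallest (0.037697 mol): C 1.000, H 1.800
Multiplying each by 5 gives whole numbers: C 5.00, H 9.00
Empirical formula: C5H9
Empirical-formula mass = 69.13 g/mol; 138 ÷ 69.13 ≈ 2, so the molecular formula is C10H18.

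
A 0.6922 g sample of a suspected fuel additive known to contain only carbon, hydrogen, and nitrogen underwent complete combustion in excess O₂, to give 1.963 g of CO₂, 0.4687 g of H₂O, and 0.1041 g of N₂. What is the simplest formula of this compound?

C6H7N

mol C = 1.963 g CO₂ ÷ 44.009 g/mol = 0.044605 mol
mol H = 2 × 0.4687 g H₂O ÷ 18.015 g/mol = 0.052034 mol
mol N = 2 × 0.1041 g N₂ ÷ 28.014 g/mol = 0.0074320 mol
Divide by the smallest (0.0074320 mol): C 6.002, H 7.001, N 1.000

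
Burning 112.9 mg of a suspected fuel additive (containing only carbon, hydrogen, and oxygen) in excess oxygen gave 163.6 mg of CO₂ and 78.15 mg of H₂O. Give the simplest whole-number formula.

mol C = 0.1636 g CO₂ ÷ 44.009 g/mol = 0.0037174 mol
mol H = 2 × 0.07815 g H₂O ÷ 18.015 g/mol = 0.0086761 mol
mass O = 0.1129 − (0.044650 + 0.0087455) = 0.059505 g → mol O = 0.059505 ÷ 15.999 = 0.0037193 mol
Divide by the smallest (0.0037174 mol): C 1.000, H 2.334, O 1.000
Multiplying each by 3 gives whole numbers: C 3.00, H 7.00, O 3.00

C3H7O3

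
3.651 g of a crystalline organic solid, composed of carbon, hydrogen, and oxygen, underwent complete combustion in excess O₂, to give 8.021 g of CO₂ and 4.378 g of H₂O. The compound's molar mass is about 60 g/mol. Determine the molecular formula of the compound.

C3H8O

mol C = 8.021 g CO₂ ÷ 44.009 g/mol = 0.18226 mol
mol H = 2 × 4.378 g H₂O ÷ 18.015 g/mol = 0.48604 mol
mass O = 3.651 − (2.1891 + 0.48993) = 0.97197 g → mol O = 0.97197 ÷ 15.999 = 0.060752 mol
Divide by the smallest (0.060752 mol): C 3.000, H 8.000, O 1.000
Empirical formula: C3H8O
Empirical-formula mass = 60.10 g/mol; 60 ÷ 60.10 ≈ 1, so the molecular formula is C3H8O.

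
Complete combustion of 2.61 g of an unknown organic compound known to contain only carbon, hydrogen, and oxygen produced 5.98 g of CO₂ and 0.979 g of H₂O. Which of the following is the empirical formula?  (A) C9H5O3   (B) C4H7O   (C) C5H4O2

mol C = 5.98 g CO₂ ÷ 44.009 g/mol = 0.1359 mol
mol H = 2 × 0.979 g H₂O ÷ 18.015 g/mol = 0.1087 mol
mass O = 2.61 − (1.632 + 0.1096) = 0.8684 g → mol O = 0.8684 ÷ 15.999 = 0.05428 mol
Divide by the smallest (0.05428 mol): C 2.503, H 2.002, O 1.000
Multiplying each by 2 gives whole numbers: C 5.01, H 4.00, O 2.00

(C) C5H4O2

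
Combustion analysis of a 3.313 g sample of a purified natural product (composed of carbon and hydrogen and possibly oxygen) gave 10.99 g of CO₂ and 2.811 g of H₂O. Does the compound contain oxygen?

mol C = 10.99 g CO₂ ÷ 44.009 g/mol = 0.24972 mol
mol H = 2 × 2.811 g H₂O ÷ 18.015 g/mol = 0.31207 mol
C and H together account for 3.3140 g — essentially the entire 3.313 g sample — so the compound contains no oxygen.

no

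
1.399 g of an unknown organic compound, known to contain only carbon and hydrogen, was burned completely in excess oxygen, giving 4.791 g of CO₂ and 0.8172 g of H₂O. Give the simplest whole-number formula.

C6H5

mol C = 4.791 g CO₂ ÷ 44.009 g/mol = 0.10886 mol
mol H = 2 × 0.8172 g H₂O ÷ 18.015 g/mol = 0.090724 mol
Divide by the smallest (0.090724 mol): C 1.200, H 1.000
Multiplying each by 5 gives whole numbers: C 6.00, H 5.00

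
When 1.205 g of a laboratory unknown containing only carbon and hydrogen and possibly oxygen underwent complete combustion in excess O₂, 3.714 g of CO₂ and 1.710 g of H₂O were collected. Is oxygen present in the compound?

no

mol C = 3.714 g CO₂ ÷ 44.009 g/mol = 0.084392 mol
mol H = 2 × 1.710 g H₂O ÷ 18.015 g/mol = 0.18984 mol
C and H together account for 1.2050 g — essentially the entire 1.205 g sample — so the compound contains no oxygen.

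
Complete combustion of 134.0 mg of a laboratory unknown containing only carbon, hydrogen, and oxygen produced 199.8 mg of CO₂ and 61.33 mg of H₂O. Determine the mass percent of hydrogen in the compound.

5.12%

mol C = 0.1998 g CO₂ ÷ 44.009 g/mol = 0.0045400 mol
mol H = 2 × 0.06133 g H₂O ÷ 18.015 g/mol = 0.0068088 mol
mass O = 0.1340 − (0.054530 + 0.0068632) = 0.072607 g → mol O = 0.072607 ÷ 15.999 = 0.0045382 mol
mass % H = 0.0068632 g ÷ 0.1340 g × 100%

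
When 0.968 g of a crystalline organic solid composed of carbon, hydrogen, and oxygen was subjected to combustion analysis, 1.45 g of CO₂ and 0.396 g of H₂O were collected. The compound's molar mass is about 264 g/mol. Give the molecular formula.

mol C = 1.45 g CO₂ ÷ 44.009 g/mol = 0.03295 mol
mol H = 2 × 0.396 g H₂O ÷ 18.015 g/mol = 0.04396 mol
mass O = 0.968 − (0.3957 + 0.04432) = 0.5279 g → mol O = 0.5279 ÷ 15.999 = 0.03300 mol
Divide by the smallest (0.03295 mol): C 1.000, H 1.334, O 1.002
Multiplying each by 3 gives whole numbers: C 3.00, H 4.00, O 3.00
Empirical formula: C3H4O3
Empirical-formula mass = 88.06 g/mol; 264 ÷ 88.06 ≈ 3, so the molecular formula is C9H12O9.

C9H12O9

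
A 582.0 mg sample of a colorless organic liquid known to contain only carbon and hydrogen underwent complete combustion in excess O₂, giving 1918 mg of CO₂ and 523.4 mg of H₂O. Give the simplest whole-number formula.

C3H4

mol C = 1.918 g CO₂ ÷ 44.009 g/mol = 0.043582 mol
mol H = 2 × 0.5234 g H₂O ÷ 18.015 g/mol = 0.058107 mol
Divide by the smallest (0.043582 mol): C 1.000, H 1.333
Multiplying each by 3 gives whole numbers: C 3.00, H 4.00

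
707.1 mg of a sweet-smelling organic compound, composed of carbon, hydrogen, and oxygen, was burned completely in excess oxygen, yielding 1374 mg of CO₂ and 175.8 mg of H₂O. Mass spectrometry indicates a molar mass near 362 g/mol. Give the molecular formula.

C16H10O10

mol C = 1.374 g CO₂ ÷ 44.009 g/mol = 0.031221 mol
mol H = 2 × 0.1758 g H₂O ÷ 18.015 g/mol = 0.019517 mol
mass O = 0.7071 − (0.37499 + 0.019673) = 0.31243 g → mol O = 0.31243 ÷ 15.999 = 0.019528 mol
Divide by the smallest (0.019517 mol): C 1.600, H 1.000, O 1.001
Multiplying each by 5 gives whole numbers: C 8.00, H 5.00, O 5.00
Empirical formula: C8H5O5
Empirical-formula mass = 181.12 g/mol; 362 ÷ 181.12 ≈ 2, so the molecular formula is C16H10O10.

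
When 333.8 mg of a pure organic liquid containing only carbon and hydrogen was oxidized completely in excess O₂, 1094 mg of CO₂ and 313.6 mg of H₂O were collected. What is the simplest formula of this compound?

C5H7

mol C = 1.094 g CO₂ ÷ 44.009 g/mol = 0.024859 mol
mol H = 2 × 0.3136 g H₂O ÷ 18.015 g/mol = 0.034815 mol
Divide by the smallest (0.024859 mol): C 1.000, H 1.401
Multiplying each by 5 gives whole numbers: C 5.00, H 7.00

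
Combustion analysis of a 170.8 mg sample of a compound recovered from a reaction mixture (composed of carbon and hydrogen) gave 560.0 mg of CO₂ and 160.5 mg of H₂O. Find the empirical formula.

C5H7

mol C = 0.5600 g CO₂ ÷ 44.009 g/mol = 0.012725 mol
mol H = 2 × 0.1605 g H₂O ÷ 18.015 g/mol = 0.017818 mol
Divide by the smallest (0.012725 mol): C 1.000, H 1.400
Multiplying each by 5 gives whole numbers: C 5.00, H 7.00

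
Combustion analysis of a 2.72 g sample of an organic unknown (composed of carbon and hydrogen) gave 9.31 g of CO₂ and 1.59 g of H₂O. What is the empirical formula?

mol C = 9.31 g CO₂ ÷ 44.009 g/mol = 0.2115 mol
mol H = 2 × 1.59 g H₂O ÷ 18.015 g/mol = 0.1765 mol
Divide by the smallest (0.1765 mol): C 1.198, H 1.000
Multiplying each by 5 gives whole numbers: C 5.99, H 5.00

C6H5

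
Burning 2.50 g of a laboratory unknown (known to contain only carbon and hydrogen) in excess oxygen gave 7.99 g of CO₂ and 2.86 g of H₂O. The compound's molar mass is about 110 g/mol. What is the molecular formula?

C8H14

mol C = 7.99 g CO₂ ÷ 44.009 g/mol = 0.1816 mol
mol H = 2 × 2.86 g H₂O ÷ 18.015 g/mol = 0.3175 mol
Divide by the smallest (0.1816 mol): C 1.000, H 1.749
Multiplying each by 4 gives whole numbers: C 4.00, H 7.00
Empirical formula: C4H7
Empirical-formula mass = 55.10 g/mol; 110 ÷ 55.10 ≈ 2, so the molecular formula is C8H14.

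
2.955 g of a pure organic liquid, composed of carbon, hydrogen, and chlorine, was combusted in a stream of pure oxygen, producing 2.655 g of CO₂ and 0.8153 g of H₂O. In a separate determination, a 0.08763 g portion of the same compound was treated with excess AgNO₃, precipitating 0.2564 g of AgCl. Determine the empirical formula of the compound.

C2H3Cl2

mol C = 2.655 g CO₂ ÷ 44.009 g/mol = 0.060329 mol
mol H = 2 × 0.8153 g H₂O ÷ 18.015 g/mol = 0.090513 mol
From the AgCl data: mol Cl per gram of compound = (0.2564 ÷ 143.318) ÷ 0.08763 = 0.020416 mol/g, so in the 2.955 g combustion sample mol Cl = 0.060328 mol
Divide by the smallest (0.060328 mol): C 1.000, H 1.500, Cl 1.000
Multiplying each by 2 gives whole numbers: C 2.00, H 3.00, Cl 2.00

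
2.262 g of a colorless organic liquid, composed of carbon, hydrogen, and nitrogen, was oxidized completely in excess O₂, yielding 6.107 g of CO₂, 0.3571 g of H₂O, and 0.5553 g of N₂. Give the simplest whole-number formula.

C7H2N2

mol C = 6.107 g CO₂ ÷ 44.009 g/mol = 0.13877 mol
mol H = 2 × 0.3571 g H₂O ÷ 18.015 g/mol = 0.039645 mol
mol N = 2 × 0.5553 g N₂ ÷ 28.014 g/mol = 0.039644 mol
Divide by the smallest (0.039644 mol): C 3.500, H 1.000, N 1.000
Multiplying each by 2 gives whole numbers: C 7.00, H 2.00, N 2.00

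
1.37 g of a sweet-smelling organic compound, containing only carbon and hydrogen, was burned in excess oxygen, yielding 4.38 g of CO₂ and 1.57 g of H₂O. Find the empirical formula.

mol C = 4.38 g CO₂ ÷ 44.009 g/mol = 0.09953 mol
mol H = 2 × 1.57 g H₂O ÷ 18.015 g/mol = 0.1743 mol
Divide by the smallest (0.09953 mol): C 1.000, H 1.751
Multiplying each by 4 gives whole numbers: C 4.00, H 7.01

C4H7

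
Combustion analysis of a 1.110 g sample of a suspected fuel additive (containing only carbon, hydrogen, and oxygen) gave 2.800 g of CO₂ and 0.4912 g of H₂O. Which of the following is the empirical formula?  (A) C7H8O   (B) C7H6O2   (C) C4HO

(B) C7H6O2

mol C = 2.800 g CO₂ ÷ 44.009 g/mol = 0.063623 mol
mol H = 2 × 0.4912 g H₂O ÷ 18.015 g/mol = 0.054532 mol
mass O = 1.110 − (0.76418 + 0.054969) = 0.29085 g → mol O = 0.29085 ÷ 15.999 = 0.018179 mol
Divide by the smallest (0.018179 mol): C 3.500, H 3.000, O 1.000
Multiplying each by 2 gives whole numbers: C 7.00, H 6.00, O 2.00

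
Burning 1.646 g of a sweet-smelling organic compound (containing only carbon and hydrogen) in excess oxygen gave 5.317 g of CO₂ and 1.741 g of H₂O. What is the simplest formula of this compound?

C5H8

mol C = 5.317 g CO₂ ÷ 44.009 g/mol = 0.12082 mol
mol H = 2 × 1.741 g H₂O ÷ 18.015 g/mol = 0.19328 mol
Divide by the smallest (0.12082 mol): C 1.000, H 1.600
Multiplying each by 5 gives whole numbers: C 5.00, H 8.00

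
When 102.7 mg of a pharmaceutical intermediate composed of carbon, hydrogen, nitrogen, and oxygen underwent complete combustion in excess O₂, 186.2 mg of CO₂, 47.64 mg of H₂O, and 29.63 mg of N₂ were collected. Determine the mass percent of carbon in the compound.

49.48%

mol C = 0.1862 g CO₂ ÷ 44.009 g/mol = 0.0042310 mol
mol H = 2 × 0.04764 g H₂O ÷ 18.015 g/mol = 0.0052889 mol
mol N = 2 × 0.02963 g N₂ ÷ 28.014 g/mol = 0.0021154 mol
mass O = 0.1027 − (0.050818 + 0.0053312 + 0.029630) = 0.016921 g → mol O = 0.016921 ÷ 15.999 = 0.0010576 mol
mass % C = 0.050818 g ÷ 0.1027 g × 100%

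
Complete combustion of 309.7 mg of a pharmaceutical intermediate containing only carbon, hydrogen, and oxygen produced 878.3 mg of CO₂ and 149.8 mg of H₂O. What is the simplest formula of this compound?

mol C = 0.8783 g CO₂ ÷ 44.009 g/mol = 0.019957 mol
mol H = 2 × 0.1498 g H₂O ÷ 18.015 g/mol = 0.016631 mol
mass O = 0.3097 − (0.23971 + 0.016764) = 0.053229 g → mol O = 0.053229 ÷ 15.999 = 0.0033270 mol
Divide by the smallest (0.0033270 mol): C 5.998, H 4.999, O 1.000

C6H5O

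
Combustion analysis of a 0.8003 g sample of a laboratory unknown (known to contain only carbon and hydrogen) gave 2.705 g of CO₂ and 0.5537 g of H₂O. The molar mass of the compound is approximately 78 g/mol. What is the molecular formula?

C6H6

mol C = 2.705 g CO₂ ÷ 44.009 g/mol = 0.061465 mol
mol H = 2 × 0.5537 g H₂O ÷ 18.015 g/mol = 0.061471 mol
Divide by the smallest (0.061465 mol): C 1.000, H 1.000
Empirical formula: CH
Empirical-formula mass = 13.02 g/mol; 78 ÷ 13.02 ≈ 6, so the molecular formula is C6H6.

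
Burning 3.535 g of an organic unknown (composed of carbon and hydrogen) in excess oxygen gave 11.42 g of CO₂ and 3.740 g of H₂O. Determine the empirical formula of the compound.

mol C = 11.42 g CO₂ ÷ 44.009 g/mol = 0.25949 mol
mol H = 2 × 3.740 g H₂O ÷ 18.015 g/mol = 0.41521 mol
Divide by the smallest (0.25949 mol): C 1.000, H 1.600
Multiplying each by 5 gives whole numbers: C 5.00, H 8.00

C5H8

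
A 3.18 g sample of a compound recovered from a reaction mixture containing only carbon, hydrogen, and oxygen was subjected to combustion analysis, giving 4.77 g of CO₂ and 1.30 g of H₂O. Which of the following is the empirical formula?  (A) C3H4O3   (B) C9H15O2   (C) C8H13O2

(A) C3H4O3

mol C = 4.77 g CO₂ ÷ 44.009 g/mol = 0.1084 mol
mol H = 2 × 1.30 g H₂O ÷ 18.015 g/mol = 0.1443 mol
mass O = 3.18 − (1.302 + 0.1455) = 1.733 g → mol O = 1.733 ÷ 15.999 = 0.1083 mol
Divide by the smallest (0.1083 mol): C 1.001, H 1.333, O 1.000
Multiplying each by 3 gives whole numbers: C 3.00, H 4.00, O 3.00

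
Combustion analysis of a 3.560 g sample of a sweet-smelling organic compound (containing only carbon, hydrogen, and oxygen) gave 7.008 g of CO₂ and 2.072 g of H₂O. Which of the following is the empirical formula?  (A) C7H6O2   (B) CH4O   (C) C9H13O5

(C) C9H13O5

mol C = 7.008 g CO₂ ÷ 44.009 g/mol = 0.15924 mol
mol H = 2 × 2.072 g H₂O ÷ 18.015 g/mol = 0.23003 mol
mass O = 3.560 − (1.9126 + 0.23187) = 1.4155 g → mol O = 1.4155 ÷ 15.999 = 0.088474 mol
Divide by the smallest (0.088474 mol): C 1.800, H 2.600, O 1.000
Multiplying each by 5 gives whole numbers: C 9.00, H 13.00, O 5.00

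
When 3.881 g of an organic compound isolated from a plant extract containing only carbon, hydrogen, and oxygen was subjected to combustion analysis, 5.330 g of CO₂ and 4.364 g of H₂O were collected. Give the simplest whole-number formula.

CH4O

mol C = 5.330 g CO₂ ÷ 44.009 g/mol = 0.12111 mol
mol H = 2 × 4.364 g H₂O ÷ 18.015 g/mol = 0.48449 mol
mass O = 3.881 − (1.4547 + 0.48836) = 1.9380 g → mol O = 1.9380 ÷ 15.999 = 0.12113 mol
Divide by the smallest (0.12111 mol): C 1.000, H 4.000, O 1.000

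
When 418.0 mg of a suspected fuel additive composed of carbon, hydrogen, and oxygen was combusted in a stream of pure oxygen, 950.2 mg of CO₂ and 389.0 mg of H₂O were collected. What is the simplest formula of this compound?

mol C = 0.9502 g CO₂ ÷ 44.009 g/mol = 0.021591 mol
mol H = 2 × 0.3890 g H₂O ÷ 18.015 g/mol = 0.043186 mol
mass O = 0.4180 − (0.25933 + 0.043532) = 0.11514 g → mol O = 0.11514 ÷ 15.999 = 0.0071966 mol
Divide by the smallest (0.0071966 mol): C 3.000, H 6.001, O 1.000

C3H6O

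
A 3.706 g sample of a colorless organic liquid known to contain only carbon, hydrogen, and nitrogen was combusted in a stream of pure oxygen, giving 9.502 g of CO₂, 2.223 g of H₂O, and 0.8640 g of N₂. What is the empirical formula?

mol C = 9.502 g CO₂ ÷ 44.009 g/mol = 0.21591 mol
mol H = 2 × 2.223 g H₂O ÷ 18.015 g/mol = 0.24679 mol
mol N = 2 × 0.8640 g N₂ ÷ 28.014 g/mol = 0.061683 mol
Divide by the smallest (0.061683 mol): C 3.500, H 4.001, N 1.000
Multiplying each by 2 gives whole numbers: C 7.00, H 8.00, N 2.00

C7H8N2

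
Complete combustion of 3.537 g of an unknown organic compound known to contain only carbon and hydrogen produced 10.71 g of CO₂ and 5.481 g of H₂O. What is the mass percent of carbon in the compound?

82.64%

mol C = 10.71 g CO₂ ÷ 44.009 g/mol = 0.24336 mol
mol H = 2 × 5.481 g H₂O ÷ 18.015 g/mol = 0.60849 mol
mass % C = 2.9230 g ÷ 3.537 g × 100%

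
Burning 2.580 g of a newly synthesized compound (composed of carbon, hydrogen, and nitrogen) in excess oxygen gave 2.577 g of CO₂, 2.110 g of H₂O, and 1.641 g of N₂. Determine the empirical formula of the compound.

CH4N2

mol C = 2.577 g CO₂ ÷ 44.009 g/mol = 0.058556 mol
mol H = 2 × 2.110 g H₂O ÷ 18.015 g/mol = 0.23425 mol
mol N = 2 × 1.641 g N₂ ÷ 28.014 g/mol = 0.11716 mol
Divide by the smallest (0.058556 mol): C 1.000, H 4.000, N 2.001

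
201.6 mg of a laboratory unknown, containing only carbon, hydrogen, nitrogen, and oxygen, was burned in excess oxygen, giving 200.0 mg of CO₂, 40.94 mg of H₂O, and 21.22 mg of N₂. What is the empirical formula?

C3H3NO5

mol C = 0.2000 g CO₂ ÷ 44.009 g/mol = 0.0045445 mol
mol H = 2 × 0.04094 g H₂O ÷ 18.015 g/mol = 0.0045451 mol
mol N = 2 × 0.02122 g N₂ ÷ 28.014 g/mol = 0.0015150 mol
mass O = 0.2016 − (0.054584 + 0.0045815 + 0.021220) = 0.12121 g → mol O = 0.12121 ÷ 15.999 = 0.0075764 mol
Divide by the smallest (0.0015150 mol): C 3.000, H 3.000, N 1.000, O 5.001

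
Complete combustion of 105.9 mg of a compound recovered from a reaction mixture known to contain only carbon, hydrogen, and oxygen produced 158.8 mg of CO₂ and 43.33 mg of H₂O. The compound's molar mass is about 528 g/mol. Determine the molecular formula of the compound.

mol C = 0.1588 g CO₂ ÷ 44.009 g/mol = 0.0036084 mol
mol H = 2 × 0.04333 g H₂O ÷ 18.015 g/mol = 0.0048104 mol
mass O = 0.1059 − (0.043340 + 0.0048489) = 0.057711 g → mol O = 0.057711 ÷ 15.999 = 0.0036072 mol
Divide by the smallest (0.0036072 mol): C 1.000, H 1.334, O 1.000
Multiplying each by 3 gives whole numbers: C 3.00, H 4.00, O 3.00
Empirical formula: C3H4O3
Empirical-formula mass = 88.06 g/mol; 528 ÷ 88.06 ≈ 6, so the molecular formula is C18H24O18.

C18H24O18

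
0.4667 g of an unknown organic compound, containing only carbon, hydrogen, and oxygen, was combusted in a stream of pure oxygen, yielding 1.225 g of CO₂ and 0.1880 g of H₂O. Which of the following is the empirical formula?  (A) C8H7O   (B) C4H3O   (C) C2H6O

mol C = 1.225 g CO₂ ÷ 44.009 g/mol = 0.027835 mol
mol H = 2 × 0.1880 g H₂O ÷ 18.015 g/mol = 0.020871 mol
mass O = 0.4667 − (0.33433 + 0.021038) = 0.11133 g → mol O = 0.11133 ÷ 15.999 = 0.0069587 mol
Divide by the smallest (0.0069587 mol): C 4.000, H 2.999, O 1.000

(B) C4H3O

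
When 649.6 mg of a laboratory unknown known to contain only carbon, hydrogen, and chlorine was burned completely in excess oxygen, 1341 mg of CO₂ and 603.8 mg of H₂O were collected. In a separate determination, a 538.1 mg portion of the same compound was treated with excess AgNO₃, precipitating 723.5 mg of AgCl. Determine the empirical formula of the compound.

C5H11Cl

mol C = 1.341 g CO₂ ÷ 44.009 g/mol = 0.030471 mol
mol H = 2 × 0.6038 g H₂O ÷ 18.015 g/mol = 0.067033 mol
From the AgCl data: mol Cl per gram of compound = (0.7235 ÷ 143.318) ÷ 0.5381 = 0.0093816 mol/g, so in the 0.6496 g combustion sample mol Cl = 0.0060943 mol
Divide by the smallest (0.0060943 mol): C 5.000, H 10.999, Cl 1.000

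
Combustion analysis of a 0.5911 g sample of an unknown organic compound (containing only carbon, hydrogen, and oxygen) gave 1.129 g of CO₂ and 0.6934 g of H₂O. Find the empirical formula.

C2H6O

mol C = 1.129 g CO₂ ÷ 44.009 g/mol = 0.025654 mol
mol H = 2 × 0.6934 g H₂O ÷ 18.015 g/mol = 0.076980 mol
mass O = 0.5911 − (0.30813 + 0.077596) = 0.20538 g → mol O = 0.20538 ÷ 15.999 = 0.012837 mol
Divide by the smallest (0.012837 mol): C 1.998, H 5.997, O 1.000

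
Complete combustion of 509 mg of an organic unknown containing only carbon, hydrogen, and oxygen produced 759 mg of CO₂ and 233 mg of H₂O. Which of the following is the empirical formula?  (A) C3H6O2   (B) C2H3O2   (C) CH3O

(B) C2H3O2

mol C = 0.759 g CO₂ ÷ 44.009 g/mol = 0.01725 mol
mol H = 2 × 0.233 g H₂O ÷ 18.015 g/mol = 0.02587 mol
mass O = 0.509 − (0.2071 + 0.02607) = 0.2758 g → mol O = 0.2758 ÷ 15.999 = 0.01724 mol
Divide by the smallest (0.01724 mol): C 1.001, H 1.501, O 1.000
Multiplying each by 2 gives whole numbers: C 2.00, H 3.00, O 2.00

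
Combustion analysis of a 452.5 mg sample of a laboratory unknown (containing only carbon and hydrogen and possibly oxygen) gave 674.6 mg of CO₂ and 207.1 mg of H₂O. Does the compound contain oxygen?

mol C = 0.6746 g CO₂ ÷ 44.009 g/mol = 0.015329 mol
mol H = 2 × 0.2071 g H₂O ÷ 18.015 g/mol = 0.022992 mol
C and H account for only 0.20729 g of the 0.4525 g sample; the remaining 0.24521 g must be oxygen.

yes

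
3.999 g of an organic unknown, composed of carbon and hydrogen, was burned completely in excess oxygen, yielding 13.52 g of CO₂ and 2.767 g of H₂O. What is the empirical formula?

mol C = 13.52 g CO₂ ÷ 44.009 g/mol = 0.30721 mol
mol H = 2 × 2.767 g H₂O ÷ 18.015 g/mol = 0.30719 mol
Divide by the smallest (0.30719 mol): C 1.000, H 1.000

CH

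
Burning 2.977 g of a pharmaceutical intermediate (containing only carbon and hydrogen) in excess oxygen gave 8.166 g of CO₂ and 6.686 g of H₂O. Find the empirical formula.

CH4

mol C = 8.166 g CO₂ ÷ 44.009 g/mol = 0.18555 mol
mol H = 2 × 6.686 g H₂O ÷ 18.015 g/mol = 0.74227 mol
Divide by the smallest (0.18555 mol): C 1.000, H 4.000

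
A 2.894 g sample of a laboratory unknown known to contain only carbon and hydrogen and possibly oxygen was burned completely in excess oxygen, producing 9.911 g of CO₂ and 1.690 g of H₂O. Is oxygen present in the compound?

mol C = 9.911 g CO₂ ÷ 44.009 g/mol = 0.22520 mol
mol H = 2 × 1.690 g H₂O ÷ 18.015 g/mol = 0.18762 mol
C and H together account for 2.8940 g — essentially the entire 2.894 g sample — so the compound contains no oxygen.

no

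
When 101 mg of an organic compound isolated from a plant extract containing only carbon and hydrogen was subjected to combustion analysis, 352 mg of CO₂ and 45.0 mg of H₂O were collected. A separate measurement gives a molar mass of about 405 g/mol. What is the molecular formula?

mol C = 0.352 g CO₂ ÷ 44.009 g/mol = 0.007998 mol
mol H = 2 × 0.0450 g H₂O ÷ 18.015 g/mol = 0.004996 mol
Divide by the smallest (0.004996 mol): C 1.601, H 1.000
Multiplying each by 5 gives whole numbers: C 8.01, H 5.00
Empirical formula: C8H5
Empirical-formula mass = 101.13 g/mol; 405 ÷ 101.13 ≈ 4, so the molecular formula is C32H20.

C32H20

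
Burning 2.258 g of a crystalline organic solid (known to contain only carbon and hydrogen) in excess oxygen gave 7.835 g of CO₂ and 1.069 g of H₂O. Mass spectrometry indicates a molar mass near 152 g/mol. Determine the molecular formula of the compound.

mol C = 7.835 g CO₂ ÷ 44.009 g/mol = 0.17803 mol
mol H = 2 × 1.069 g H₂O ÷ 18.015 g/mol = 0.11868 mol
Divide by the smallest (0.11868 mol): C 1.500, H 1.000
Multiplying each by 2 gives whole numbers: C 3.00, H 2.00
Empirical formula: C3H2
Empirical-formula mass = 38.05 g/mol; 152 ÷ 38.05 ≈ 4, so the molecular formula is C12H8.

C12H8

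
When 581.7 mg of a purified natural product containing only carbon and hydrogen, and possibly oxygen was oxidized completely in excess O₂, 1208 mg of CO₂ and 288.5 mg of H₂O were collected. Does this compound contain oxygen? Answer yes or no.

mol C = 1.208 g CO₂ ÷ 44.009 g/mol = 0.027449 mol
mol H = 2 × 0.2885 g H₂O ÷ 18.015 g/mol = 0.032029 mol
C and H account for only 0.36197 g of the 0.5817 g sample; the remaining 0.21973 g must be oxygen.

yes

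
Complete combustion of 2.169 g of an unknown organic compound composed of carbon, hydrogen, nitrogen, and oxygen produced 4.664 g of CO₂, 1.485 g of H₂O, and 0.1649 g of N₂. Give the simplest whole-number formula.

mol C = 4.664 g CO₂ ÷ 44.009 g/mol = 0.10598 mol
mol H = 2 × 1.485 g H₂O ÷ 18.015 g/mol = 0.16486 mol
mol N = 2 × 0.1649 g N₂ ÷ 28.014 g/mol = 0.011773 mol
mass O = 2.169 − (1.2729 + 0.16618 + 0.16490) = 0.56501 g → mol O = 0.56501 ÷ 15.999 = 0.035316 mol
Divide by the smallest (0.011773 mol): C 9.002, H 14.004, N 1.000, O 3.000

C9H14NO3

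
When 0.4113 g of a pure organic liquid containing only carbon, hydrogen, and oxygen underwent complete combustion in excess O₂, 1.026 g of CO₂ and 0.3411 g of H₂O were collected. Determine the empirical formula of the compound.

mol C = 1.026 g CO₂ ÷ 44.009 g/mol = 0.023313 mol
mol H = 2 × 0.3411 g H₂O ÷ 18.015 g/mol = 0.037868 mol
mass O = 0.4113 − (0.28002 + 0.038171) = 0.093111 g → mol O = 0.093111 ÷ 15.999 = 0.0058198 mol
Divide by the smallest (0.0058198 mol): C 4.006, H 6.507, O 1.000
Multiplying each by 2 gives whole numbers: C 8.01, H 13.01, O 2.00

C8H13O2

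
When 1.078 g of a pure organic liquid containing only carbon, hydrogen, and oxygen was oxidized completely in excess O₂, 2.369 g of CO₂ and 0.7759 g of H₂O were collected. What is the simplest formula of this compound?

C5H8O2

mol C = 2.369 g CO₂ ÷ 44.009 g/mol = 0.053830 mol
mol H = 2 × 0.7759 g H₂O ÷ 18.015 g/mol = 0.086139 mol
mass O = 1.078 − (0.64655 + 0.086828) = 0.34462 g → mol O = 0.34462 ÷ 15.999 = 0.021540 mol
Divide by the smallest (0.021540 mol): C 2.499, H 3.999, O 1.000
Multiplying each by 2 gives whole numbers: C 5.00, H 8.00, O 2.00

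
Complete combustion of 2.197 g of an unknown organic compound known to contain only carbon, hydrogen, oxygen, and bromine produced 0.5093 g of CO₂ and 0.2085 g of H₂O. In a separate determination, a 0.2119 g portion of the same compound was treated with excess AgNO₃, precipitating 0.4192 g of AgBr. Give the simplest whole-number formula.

mol C = 0.5093 g CO₂ ÷ 44.009 g/mol = 0.011573 mol
mol H = 2 × 0.2085 g H₂O ÷ 18.015 g/mol = 0.023147 mol
From the AgBr data: mol Br per gram of compound = (0.4192 ÷ 187.772) ÷ 0.2119 = 0.010536 mol/g, so in the 2.197 g combustion sample mol Br = 0.023147 mol
mass O = 2.197 − (0.13900 + 0.023333 + 1.8495) = 0.18515 g → mol O = 0.18515 ÷ 15.999 = 0.011573 mol
Divide by the smallest (0.011573 mol): C 1.000, H 2.000, Br 2.000, O 1.000

CH2Br2O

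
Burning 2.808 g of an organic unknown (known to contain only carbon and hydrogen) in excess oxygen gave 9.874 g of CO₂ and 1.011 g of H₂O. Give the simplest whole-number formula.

C2H

mol C = 9.874 g CO₂ ÷ 44.009 g/mol = 0.22436 mol
mol H = 2 × 1.011 g H₂O ÷ 18.015 g/mol = 0.11224 mol
Divide by the smallest (0.11224 mol): C 1.999, H 1.000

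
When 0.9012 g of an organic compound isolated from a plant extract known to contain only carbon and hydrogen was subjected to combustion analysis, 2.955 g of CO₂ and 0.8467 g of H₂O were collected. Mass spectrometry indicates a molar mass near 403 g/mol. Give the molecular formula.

C30H42

mol C = 2.955 g CO₂ ÷ 44.009 g/mol = 0.067145 mol
mol H = 2 × 0.8467 g H₂O ÷ 18.015 g/mol = 0.093999 mol
Divide by the smallest (0.067145 mol): C 1.000, H 1.400
Multiplying each by 5 gives whole numbers: C 5.00, H 7.00
Empirical formula: C5H7
Empirical-formula mass = 67.11 g/mol; 403 ÷ 67.11 ≈ 6, so the molecular formula is C30H42.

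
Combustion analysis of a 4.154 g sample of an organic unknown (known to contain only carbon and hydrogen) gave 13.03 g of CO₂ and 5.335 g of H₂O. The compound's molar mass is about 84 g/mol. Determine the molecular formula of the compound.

C6H12

mol C = 13.03 g CO₂ ÷ 44.009 g/mol = 0.29608 mol
mol H = 2 × 5.335 g H₂O ÷ 18.015 g/mol = 0.59228 mol
Divide by the smallest (0.29608 mol): C 1.000, H 2.000
Empirical formula: CH2
Empirical-formula mass = 14.03 g/mol; 84 ÷ 14.03 ≈ 6, so the molecular formula is C6H12.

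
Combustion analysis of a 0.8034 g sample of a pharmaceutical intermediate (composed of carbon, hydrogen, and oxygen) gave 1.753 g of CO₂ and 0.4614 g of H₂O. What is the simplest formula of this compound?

mol C = 1.753 g CO₂ ÷ 44.009 g/mol = 0.039833 mol
mol H = 2 × 0.4614 g H₂O ÷ 18.015 g/mol = 0.051224 mol
mass O = 0.8034 − (0.47843 + 0.051634) = 0.27333 g → mol O = 0.27333 ÷ 15.999 = 0.017085 mol
Divide by the smallest (0.017085 mol): C 2.332, H 2.998, O 1.000
Multiplying each by 3 gives whole numbers: C 6.99, H 8.99, O 3.00

C7H9O3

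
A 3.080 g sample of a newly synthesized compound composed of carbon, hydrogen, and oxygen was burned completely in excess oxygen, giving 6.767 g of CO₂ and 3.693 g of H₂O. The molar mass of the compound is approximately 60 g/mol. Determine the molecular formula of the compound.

mol C = 6.767 g CO₂ ÷ 44.009 g/mol = 0.15376 mol
mol H = 2 × 3.693 g H₂O ÷ 18.015 g/mol = 0.40999 mol
mass O = 3.080 − (1.8469 + 0.41327) = 0.81987 g → mol O = 0.81987 ÷ 15.999 = 0.051245 mol
Divide by the smallest (0.051245 mol): C 3.001, H 8.001, O 1.000
Empirical formula: C3H8O
Empirical-formula mass = 60.10 g/mol; 60 ÷ 60.10 ≈ 1, so the molecular formula is C3H8O.

C3H8O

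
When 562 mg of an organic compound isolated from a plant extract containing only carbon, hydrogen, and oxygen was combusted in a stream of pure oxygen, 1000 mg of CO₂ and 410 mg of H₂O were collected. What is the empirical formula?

mol C = 1.00 g CO₂ ÷ 44.009 g/mol = 0.02272 mol
mol H = 2 × 0.410 g H₂O ÷ 18.015 g/mol = 0.04552 mol
mass O = 0.562 − (0.2729 + 0.04588) = 0.2432 g → mol O = 0.2432 ÷ 15.999 = 0.01520 mol
Divide by the smallest (0.01520 mol): C 1.495, H 2.994, O 1.000
Multiplying each by 2 gives whole numbers: C 2.99, H 5.99, O 2.00

C3H6O2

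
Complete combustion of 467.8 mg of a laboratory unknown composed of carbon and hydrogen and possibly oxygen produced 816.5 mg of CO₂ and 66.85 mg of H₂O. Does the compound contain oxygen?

yes

mol C = 0.8165 g CO₂ ÷ 44.009 g/mol = 0.018553 mol
mol H = 2 × 0.06685 g H₂O ÷ 18.015 g/mol = 0.0074216 mol
C and H account for only 0.23032 g of the 0.4678 g sample; the remaining 0.23748 g must be oxygen.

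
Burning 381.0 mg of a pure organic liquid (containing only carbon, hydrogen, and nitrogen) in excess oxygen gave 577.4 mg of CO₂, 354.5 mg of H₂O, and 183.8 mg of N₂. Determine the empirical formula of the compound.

CH3N

mol C = 0.5774 g CO₂ ÷ 44.009 g/mol = 0.013120 mol
mol H = 2 × 0.3545 g H₂O ÷ 18.015 g/mol = 0.039356 mol
mol N = 2 × 0.1838 g N₂ ÷ 28.014 g/mol = 0.013122 mol
Divide by the smallest (0.013120 mol): C 1.000, H 3.000, N 1.000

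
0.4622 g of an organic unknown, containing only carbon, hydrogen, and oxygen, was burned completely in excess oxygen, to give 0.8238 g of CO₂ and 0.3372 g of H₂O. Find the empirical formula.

mol C = 0.8238 g CO₂ ÷ 44.009 g/mol = 0.018719 mol
mol H = 2 × 0.3372 g H₂O ÷ 18.015 g/mol = 0.037435 mol
mass O = 0.4622 − (0.22483 + 0.037735) = 0.19963 g → mol O = 0.19963 ÷ 15.999 = 0.012478 mol
Divide by the smallest (0.012478 mol): C 1.500, H 3.000, O 1.000
Multiplying each by 2 gives whole numbers: C 3.00, H 6.00, O 2.00

C3H6O2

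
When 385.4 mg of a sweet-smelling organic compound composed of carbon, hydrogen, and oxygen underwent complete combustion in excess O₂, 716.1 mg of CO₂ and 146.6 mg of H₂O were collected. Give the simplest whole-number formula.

C3H3O2

mol C = 0.7161 g CO₂ ÷ 44.009 g/mol = 0.016272 mol
mol H = 2 × 0.1466 g H₂O ÷ 18.015 g/mol = 0.016275 mol
mass O = 0.3854 − (0.19544 + 0.016406) = 0.17356 g → mol O = 0.17356 ÷ 15.999 = 0.010848 mol
Divide by the smallest (0.010848 mol): C 1.500, H 1.500, O 1.000
Multiplying each by 2 gives whole numbers: C 3.00, H 3.00, O 2.00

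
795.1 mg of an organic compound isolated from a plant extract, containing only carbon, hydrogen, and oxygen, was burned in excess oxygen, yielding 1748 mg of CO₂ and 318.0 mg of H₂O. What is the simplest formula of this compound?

mol C = 1.748 g CO₂ ÷ 44.009 g/mol = 0.039719 mol
mol H = 2 × 0.3180 g H₂O ÷ 18.015 g/mol = 0.035304 mol
mass O = 0.7951 − (0.47707 + 0.035586) = 0.28245 g → mol O = 0.28245 ÷ 15.999 = 0.017654 mol
Divide by the smallest (0.017654 mol): C 2.250, H 2.000, O 1.000
Multiplying each by 4 gives whole numbers: C 9.00, H 8.00, O 4.00

C9H8O4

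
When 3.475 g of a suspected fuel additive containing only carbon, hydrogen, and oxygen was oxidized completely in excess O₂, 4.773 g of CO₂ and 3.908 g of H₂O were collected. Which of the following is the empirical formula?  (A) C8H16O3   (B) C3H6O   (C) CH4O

mol C = 4.773 g CO₂ ÷ 44.009 g/mol = 0.10846 mol
mol H = 2 × 3.908 g H₂O ÷ 18.015 g/mol = 0.43386 mol
mass O = 3.475 − (1.3027 + 0.43733) = 1.7350 g → mol O = 1.7350 ÷ 15.999 = 0.10845 mol
Divide by the smallest (0.10845 mol): C 1.000, H 4.001, O 1.000

(C) CH4O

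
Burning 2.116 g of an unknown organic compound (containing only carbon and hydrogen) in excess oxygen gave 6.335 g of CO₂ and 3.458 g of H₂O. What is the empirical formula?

mol C = 6.335 g CO₂ ÷ 44.009 g/mol = 0.14395 mol
mol H = 2 × 3.458 g H₂O ÷ 18.015 g/mol = 0.38390 mol
Divide by the smallest (0.14395 mol): C 1.000, H 2.667
Multiplying each by 3 gives whole numbers: C 3.00, H 8.00

C3H8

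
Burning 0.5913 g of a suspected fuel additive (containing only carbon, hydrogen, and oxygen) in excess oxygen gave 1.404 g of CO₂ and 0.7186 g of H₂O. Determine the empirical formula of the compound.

C4H10O

mol C = 1.404 g CO₂ ÷ 44.009 g/mol = 0.031903 mol
mol H = 2 × 0.7186 g H₂O ÷ 18.015 g/mol = 0.079778 mol
mass O = 0.5913 − (0.38318 + 0.080416) = 0.12770 g → mol O = 0.12770 ÷ 15.999 = 0.0079819 mol
Divide by the smallest (0.0079819 mol): C 3.997, H 9.995, O 1.000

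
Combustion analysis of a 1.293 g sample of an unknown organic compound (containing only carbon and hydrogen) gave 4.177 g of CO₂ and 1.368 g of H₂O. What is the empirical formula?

C5H8

mol C = 4.177 g CO₂ ÷ 44.009 g/mol = 0.094912 mol
mol H = 2 × 1.368 g H₂O ÷ 18.015 g/mol = 0.15187 mol
Divide by the smallest (0.094912 mol): C 1.000, H 1.600
Multiplying each by 5 gives whole numbers: C 5.00, H 8.00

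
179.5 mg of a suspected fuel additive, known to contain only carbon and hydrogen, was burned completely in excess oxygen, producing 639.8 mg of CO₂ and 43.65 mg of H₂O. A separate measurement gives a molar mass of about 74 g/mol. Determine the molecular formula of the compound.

C6H2

mol C = 0.6398 g CO₂ ÷ 44.009 g/mol = 0.014538 mol
mol H = 2 × 0.04365 g H₂O ÷ 18.015 g/mol = 0.0048460 mol
Divide by the smallest (0.0048460 mol): C 3.000, H 1.000
Empirical formula: C3H
Empirical-formula mass = 37.04 g/mol; 74 ÷ 37.04 ≈ 2, so the molecular formula is C6H2.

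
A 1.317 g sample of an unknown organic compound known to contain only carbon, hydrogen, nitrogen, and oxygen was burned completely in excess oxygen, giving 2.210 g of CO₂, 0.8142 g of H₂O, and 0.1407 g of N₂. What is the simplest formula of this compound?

mol C = 2.210 g CO₂ ÷ 44.009 g/mol = 0.050217 mol
mol H = 2 × 0.8142 g H₂O ÷ 18.015 g/mol = 0.090391 mol
mol N = 2 × 0.1407 g N₂ ÷ 28.014 g/mol = 0.010045 mol
mass O = 1.317 − (0.60316 + 0.091114 + 0.14070) = 0.48203 g → mol O = 0.48203 ÷ 15.999 = 0.030129 mol
Divide by the smallest (0.010045 mol): C 4.999, H 8.999, N 1.000, O 2.999

C5H9NO3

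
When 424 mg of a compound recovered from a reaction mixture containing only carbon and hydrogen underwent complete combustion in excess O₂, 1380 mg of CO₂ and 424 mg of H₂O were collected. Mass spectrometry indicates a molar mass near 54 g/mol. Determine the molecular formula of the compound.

mol C = 1.38 g CO₂ ÷ 44.009 g/mol = 0.03136 mol
mol H = 2 × 0.424 g H₂O ÷ 18.015 g/mol = 0.04707 mol
Divide by the smallest (0.03136 mol): C 1.000, H 1.501
Multiplying each by 2 gives whole numbers: C 2.00, H 3.00
Empirical formula: C2H3
Empirical-formula mass = 27.05 g/mol; 54 ÷ 27.05 ≈ 2, so the molecular formula is C4H6.

C4H6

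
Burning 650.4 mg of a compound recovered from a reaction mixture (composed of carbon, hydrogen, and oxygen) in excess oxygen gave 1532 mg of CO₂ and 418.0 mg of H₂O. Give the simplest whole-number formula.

C3H4O

mol C = 1.532 g CO₂ ÷ 44.009 g/mol = 0.034811 mol
mol H = 2 × 0.4180 g H₂O ÷ 18.015 g/mol = 0.046406 mol
mass O = 0.6504 − (0.41812 + 0.046777) = 0.18551 g → mol O = 0.18551 ÷ 15.999 = 0.011595 mol
Divide by the smallest (0.011595 mol): C 3.002, H 4.002, O 1.000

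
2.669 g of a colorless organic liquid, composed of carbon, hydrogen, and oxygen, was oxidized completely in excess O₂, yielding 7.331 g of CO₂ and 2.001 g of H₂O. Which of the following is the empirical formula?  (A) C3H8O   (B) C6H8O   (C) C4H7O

(B) C6H8O

mol C = 7.331 g CO₂ ÷ 44.009 g/mol = 0.16658 mol
mol H = 2 × 2.001 g H₂O ÷ 18.015 g/mol = 0.22215 mol
mass O = 2.669 − (2.0008 + 0.22393) = 0.44429 g → mol O = 0.44429 ÷ 15.999 = 0.027770 mol
Divide by the smallest (0.027770 mol): C 5.999, H 8.000, O 1.000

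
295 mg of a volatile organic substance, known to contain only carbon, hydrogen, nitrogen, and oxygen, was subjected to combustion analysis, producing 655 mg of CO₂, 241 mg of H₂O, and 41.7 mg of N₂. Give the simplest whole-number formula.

C5H9NO

mol C = 0.655 g CO₂ ÷ 44.009 g/mol = 0.01488 mol
mol H = 2 × 0.241 g H₂O ÷ 18.015 g/mol = 0.02676 mol
mol N = 2 × 0.0417 g N₂ ÷ 28.014 g/mol = 0.002977 mol
mass O = 0.295 − (0.1788 + 0.02697 + 0.04170) = 0.04757 g → mol O = 0.04757 ÷ 15.999 = 0.002973 mol
Divide by the smallest (0.002973 mol): C 5.006, H 8.999, N 1.001, O 1.000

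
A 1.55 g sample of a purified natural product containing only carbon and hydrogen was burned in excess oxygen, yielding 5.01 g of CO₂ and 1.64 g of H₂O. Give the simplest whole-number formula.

C5H8

mol C = 5.01 g CO₂ ÷ 44.009 g/mol = 0.1138 mol
mol H = 2 × 1.64 g H₂O ÷ 18.015 g/mol = 0.1821 mol
Divide by the smallest (0.1138 mol): C 1.000, H 1.599
Multiplying each by 5 gives whole numbers: C 5.00, H 8.00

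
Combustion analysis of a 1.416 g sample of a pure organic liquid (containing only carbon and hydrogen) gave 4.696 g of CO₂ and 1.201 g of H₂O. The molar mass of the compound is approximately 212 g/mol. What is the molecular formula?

C16H20

mol C = 4.696 g CO₂ ÷ 44.009 g/mol = 0.10671 mol
mol H = 2 × 1.201 g H₂O ÷ 18.015 g/mol = 0.13333 mol
Divide by the smallest (0.10671 mol): C 1.000, H 1.250
Multiplying each by 4 gives whole numbers: C 4.00, H 5.00
Empirical formula: C4H5
Empirical-formula mass = 53.08 g/mol; 212 ÷ 53.08 ≈ 4, so the molecular formula is C16H20.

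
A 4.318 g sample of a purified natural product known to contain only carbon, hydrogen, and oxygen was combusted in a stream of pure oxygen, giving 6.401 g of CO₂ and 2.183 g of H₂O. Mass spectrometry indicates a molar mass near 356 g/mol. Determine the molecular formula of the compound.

mol C = 6.401 g CO₂ ÷ 44.009 g/mol = 0.14545 mol
mol H = 2 × 2.183 g H₂O ÷ 18.015 g/mol = 0.24235 mol
mass O = 4.318 − (1.7470 + 0.24429) = 2.3267 g → mol O = 2.3267 ÷ 15.999 = 0.14543 mol
Divide by the smallest (0.14543 mol): C 1.000, H 1.666, O 1.000
Multiplying each by 3 gives whole numbers: C 3.00, H 5.00, O 3.00
Empirical formula: C3H5O3
Empirical-formula mass = 89.07 g/mol; 356 ÷ 89.07 ≈ 4, so the molecular formula is C12H20O12.

C12H20O12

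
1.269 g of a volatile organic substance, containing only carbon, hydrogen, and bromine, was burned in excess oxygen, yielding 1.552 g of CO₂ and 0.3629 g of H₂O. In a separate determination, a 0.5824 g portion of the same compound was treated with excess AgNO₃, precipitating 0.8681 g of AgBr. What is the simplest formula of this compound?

C7H8Br2

mol C = 1.552 g CO₂ ÷ 44.009 g/mol = 0.035266 mol
mol H = 2 × 0.3629 g H₂O ÷ 18.015 g/mol = 0.040289 mol
From the AgBr data: mol Br per gram of compound = (0.8681 ÷ 187.772) ÷ 0.5824 = 0.0079381 mol/g, so in the 1.269 g combustion sample mol Br = 0.010073 mol
Divide by the smallest (0.010073 mol): C 3.501, H 3.999, Br 1.000
Multiplying each by 2 gives whole numbers: C 7.00, H 8.00, Br 2.00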